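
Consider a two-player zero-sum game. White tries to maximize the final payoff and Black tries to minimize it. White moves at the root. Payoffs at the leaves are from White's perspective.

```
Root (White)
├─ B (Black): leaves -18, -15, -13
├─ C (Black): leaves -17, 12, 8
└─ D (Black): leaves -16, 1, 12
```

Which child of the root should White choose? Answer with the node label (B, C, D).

D

B (Black): min(-18, -15, -13) = -18
C (Black): min(-17, 12, 8) = -17
D (Black): min(-16, 1, 12) = -16
Root (White): max(-18, -17, -16) = -16
White picks the child with the highest value: D (value -16).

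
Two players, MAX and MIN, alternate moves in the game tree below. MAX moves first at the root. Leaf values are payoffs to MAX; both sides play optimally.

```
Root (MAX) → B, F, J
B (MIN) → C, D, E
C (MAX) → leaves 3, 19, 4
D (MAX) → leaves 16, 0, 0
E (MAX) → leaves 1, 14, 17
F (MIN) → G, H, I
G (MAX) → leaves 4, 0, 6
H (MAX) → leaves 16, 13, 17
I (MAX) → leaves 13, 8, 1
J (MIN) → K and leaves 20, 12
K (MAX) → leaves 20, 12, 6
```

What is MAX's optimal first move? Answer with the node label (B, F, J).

B

C (MAX): max(3, 19, 4) = 19
D (MAX): max(16, 0, 0) = 16
E (MAX): max(1, 14, 17) = 17
B (MIN): min(19, 16, 17) = 16
G (MAX): max(4, 0, 6) = 6
H (MAX): max(16, 13, 17) = 17
I (MAX): max(13, 8, 1) = 13
F (MIN): min(6, 17, 13) = 6
K (MAX): max(20, 12, 6) = 20
J (MIN): min(20, 20, 12) = 12
Root (MAX): max(16, 6, 12) = 16
MAX picks the child with the highest value: B (value 16).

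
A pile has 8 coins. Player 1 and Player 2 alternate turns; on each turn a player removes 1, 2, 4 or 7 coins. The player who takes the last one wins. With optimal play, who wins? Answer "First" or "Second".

W/L table (W = player to move can force a win):
i:   0  1  2  3  4  5  6  7  8
     L  W  W  L  W  W  L  W  W
Position 8 is W, so the first player wins.

First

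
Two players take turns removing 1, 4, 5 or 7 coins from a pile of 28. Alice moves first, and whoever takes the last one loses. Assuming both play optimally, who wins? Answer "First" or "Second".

First

Mark each pile size as W (mover wins) or L (mover loses):
i:   0  1  2  3  4  5  6  7  8  9 10 11 12 13 14 15 16 17 18 19 20 21 22 23 24 25 26 27 28
     W  L  W  L  W  W  W  W  W  L  W  L  W  W  W  W  W  L  W  L  W  W  W  W  W  L  W  L  W
Position 28 is W, so the first player wins.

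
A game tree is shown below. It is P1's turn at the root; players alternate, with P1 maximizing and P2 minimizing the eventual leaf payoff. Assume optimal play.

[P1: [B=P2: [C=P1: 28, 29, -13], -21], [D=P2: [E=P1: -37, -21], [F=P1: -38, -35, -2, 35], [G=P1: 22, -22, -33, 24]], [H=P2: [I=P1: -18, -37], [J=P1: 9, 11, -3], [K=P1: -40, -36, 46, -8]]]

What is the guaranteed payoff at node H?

I: max(-18, -37) = -18
J: max(9, 11, -3) = 11
K: max(-40, -36, 46, -8) = 46
H: min(-18, 11, 46) = -18

-18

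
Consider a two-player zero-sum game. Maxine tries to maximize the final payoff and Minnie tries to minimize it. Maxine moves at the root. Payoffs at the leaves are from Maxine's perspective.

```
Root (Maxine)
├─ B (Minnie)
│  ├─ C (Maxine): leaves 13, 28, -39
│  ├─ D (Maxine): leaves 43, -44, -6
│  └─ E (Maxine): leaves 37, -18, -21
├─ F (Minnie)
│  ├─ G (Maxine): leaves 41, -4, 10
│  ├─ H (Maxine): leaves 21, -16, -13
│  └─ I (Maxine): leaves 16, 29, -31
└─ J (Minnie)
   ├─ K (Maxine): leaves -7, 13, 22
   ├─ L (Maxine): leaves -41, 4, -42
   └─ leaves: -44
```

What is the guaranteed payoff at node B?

28

C: max(13, 28, -39) = 28
D: max(43, -44, -6) = 43
E: max(37, -18, -21) = 37
B: min(28, 43, 37) = 28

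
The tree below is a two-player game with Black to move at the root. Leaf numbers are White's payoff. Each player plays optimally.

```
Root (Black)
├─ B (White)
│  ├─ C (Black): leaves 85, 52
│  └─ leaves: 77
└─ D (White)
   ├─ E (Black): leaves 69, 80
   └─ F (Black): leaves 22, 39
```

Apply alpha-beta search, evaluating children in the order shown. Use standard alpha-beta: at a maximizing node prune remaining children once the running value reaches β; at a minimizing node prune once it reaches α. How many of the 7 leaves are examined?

6

C [α=-∞,β=+∞]: v=52
B [α=-∞,β=+∞]: v=77
E [α=-∞,β=77]: v=69
F [α=69,β=77]: v=22 after child 1 ≤ α → α-cutoff, skip 1
D [α=-∞,β=77]: v=69
Root [α=-∞,β=+∞]: v=69
Leaves evaluated: 6 of 7.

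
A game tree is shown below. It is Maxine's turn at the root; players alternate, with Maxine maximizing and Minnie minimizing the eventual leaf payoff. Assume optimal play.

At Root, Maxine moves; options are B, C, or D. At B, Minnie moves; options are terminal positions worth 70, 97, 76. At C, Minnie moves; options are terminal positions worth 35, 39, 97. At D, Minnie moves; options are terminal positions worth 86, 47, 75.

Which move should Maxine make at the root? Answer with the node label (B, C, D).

B (Minnie): min(70, 97, 76) = 70
C (Minnie): min(35, 39, 97) = 35
D (Minnie): min(86, 47, 75) = 47
Root (Maxine): max(70, 35, 47) = 70
Maxine picks the child with the highest value: B (value 70).

B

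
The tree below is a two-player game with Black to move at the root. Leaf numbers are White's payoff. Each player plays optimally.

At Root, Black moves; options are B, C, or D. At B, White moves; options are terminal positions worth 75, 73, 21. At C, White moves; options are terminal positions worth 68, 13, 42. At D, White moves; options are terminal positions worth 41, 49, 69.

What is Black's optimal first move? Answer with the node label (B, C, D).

C

B (White): max(75, 73, 21) = 75
C (White): max(68, 13, 42) = 68
D (White): max(41, 49, 69) = 69
Root (Black): min(75, 68, 69) = 68
Black picks the child with the lowest value: C (value 68).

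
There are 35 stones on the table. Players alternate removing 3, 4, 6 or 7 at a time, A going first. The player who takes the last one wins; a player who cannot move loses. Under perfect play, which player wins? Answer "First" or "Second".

Positions where the player to move wins (W) vs loses (L):
i:   0  1  2  3  4  5  6  7  8  9 10 11 12 13 14 15 16 17 18 19 20 21 22 23 24 25 26 27 28 29 30 31 32 33 34 35
     L  L  L  W  W  W  W  W  W  W  L  L  L  W  W  W  W  W  W  W  L  L  L  W  W  W  W  W  W  W  L  L  L  W  W  W
Position 35 is W, so the first player wins.

First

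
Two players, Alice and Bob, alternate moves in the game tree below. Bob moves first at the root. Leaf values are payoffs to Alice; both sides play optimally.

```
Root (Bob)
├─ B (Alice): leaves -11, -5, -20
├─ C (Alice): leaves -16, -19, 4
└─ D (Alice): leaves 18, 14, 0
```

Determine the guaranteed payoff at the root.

B (Alice): max(-11, -5, -20) = -5
C (Alice): max(-16, -19, 4) = 4
D (Alice): max(18, 14, 0) = 18
Root (Bob): min(-5, 4, 18) = -5

-5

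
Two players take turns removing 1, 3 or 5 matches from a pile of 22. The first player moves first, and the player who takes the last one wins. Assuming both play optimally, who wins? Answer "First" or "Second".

Second

Positions where the player to move wins (W) vs loses (L):
i:   0  1  2  3  4  5  6  7  8  9 10 11 12 13 14 15 16 17 18 19 20 21 22
     L  W  L  W  L  W  L  W  L  W  L  W  L  W  L  W  L  W  L  W  L  W  L
Position 22 is L, so the second player wins.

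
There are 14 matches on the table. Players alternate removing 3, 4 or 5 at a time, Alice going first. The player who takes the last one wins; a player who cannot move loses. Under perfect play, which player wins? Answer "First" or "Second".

First

Mark each pile size as W (mover wins) or L (mover loses):
i:   0  1  2  3  4  5  6  7  8  9 10 11 12 13 14
     L  L  L  W  W  W  W  W  L  L  L  W  W  W  W
Position 14 is W, so the first player wins.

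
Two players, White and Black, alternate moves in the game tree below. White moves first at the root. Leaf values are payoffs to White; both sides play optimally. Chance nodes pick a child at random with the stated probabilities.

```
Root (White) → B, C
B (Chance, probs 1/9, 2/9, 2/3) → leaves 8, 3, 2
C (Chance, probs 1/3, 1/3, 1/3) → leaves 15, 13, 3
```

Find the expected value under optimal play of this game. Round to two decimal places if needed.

B (Chance): 1/9·8 + 2/9·3 + 2/3·2 = 2.89
C (Chance): 1/3·15 + 1/3·13 + 1/3·3 = 10.33
Root (White): max(2.89, 10.33) = 10.33

10.33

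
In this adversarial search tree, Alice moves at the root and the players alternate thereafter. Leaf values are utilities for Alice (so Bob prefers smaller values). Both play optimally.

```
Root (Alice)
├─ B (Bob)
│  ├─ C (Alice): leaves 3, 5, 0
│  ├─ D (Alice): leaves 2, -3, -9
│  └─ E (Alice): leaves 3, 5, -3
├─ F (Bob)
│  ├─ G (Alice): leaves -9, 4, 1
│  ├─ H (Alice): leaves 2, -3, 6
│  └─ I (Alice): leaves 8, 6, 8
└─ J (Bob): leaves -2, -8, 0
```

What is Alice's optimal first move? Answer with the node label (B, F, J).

F

C (Alice): max(3, 5, 0) = 5
D (Alice): max(2, -3, -9) = 2
E (Alice): max(3, 5, -3) = 5
B (Bob): min(5, 2, 5) = 2
G (Alice): max(-9, 4, 1) = 4
H (Alice): max(2, -3, 6) = 6
I (Alice): max(8, 6, 8) = 8
F (Bob): min(4, 6, 8) = 4
J (Bob): min(-2, -8, 0) = -8
Root (Alice): max(2, 4, -8) = 4
Alice picks the child with the highest value: F (value 4).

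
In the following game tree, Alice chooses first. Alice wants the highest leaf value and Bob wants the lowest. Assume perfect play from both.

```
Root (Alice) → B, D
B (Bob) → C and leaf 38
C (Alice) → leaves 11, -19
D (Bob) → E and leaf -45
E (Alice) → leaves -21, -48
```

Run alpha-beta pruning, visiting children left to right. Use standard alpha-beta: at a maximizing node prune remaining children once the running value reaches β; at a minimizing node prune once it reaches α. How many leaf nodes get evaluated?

C [α=-∞,β=+∞]: v=11
B [α=-∞,β=+∞]: v=11
E [α=11,β=+∞]: v=-21
D [α=11,β=+∞]: v=-21 after child 1 ≤ α → α-cutoff, skip 1
Root [α=-∞,β=+∞]: v=11
Leaves evaluated: 5 of 6.

5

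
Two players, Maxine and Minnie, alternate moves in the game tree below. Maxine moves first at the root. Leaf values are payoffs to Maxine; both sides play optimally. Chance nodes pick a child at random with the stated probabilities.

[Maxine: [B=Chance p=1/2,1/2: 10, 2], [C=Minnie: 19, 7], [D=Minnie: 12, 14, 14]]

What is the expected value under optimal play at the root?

12

B (Chance): 1/2·10 + 1/2·2 = 6
C (Minnie): min(19, 7) = 7
D (Minnie): min(12, 14, 14) = 12
Root (Maxine): max(6, 7, 12) = 12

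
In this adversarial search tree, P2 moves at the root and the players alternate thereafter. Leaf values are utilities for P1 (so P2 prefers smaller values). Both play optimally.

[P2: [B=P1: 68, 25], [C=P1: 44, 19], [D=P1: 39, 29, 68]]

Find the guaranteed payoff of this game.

44

B (P1): max(68, 25) = 68
C (P1): max(44, 19) = 44
D (P1): max(39, 29, 68) = 68
Root (P2): min(68, 44, 68) = 44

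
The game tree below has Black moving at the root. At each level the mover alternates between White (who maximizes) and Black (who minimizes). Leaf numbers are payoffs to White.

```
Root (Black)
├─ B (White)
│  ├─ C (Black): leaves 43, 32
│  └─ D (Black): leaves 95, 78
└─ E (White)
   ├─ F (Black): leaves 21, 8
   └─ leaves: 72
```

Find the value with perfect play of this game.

C (Black): min(43, 32) = 32
D (Black): min(95, 78) = 78
B (White): max(32, 78) = 78
F (Black): min(21, 8) = 8
E (White): max(8, 72) = 72
Root (Black): min(78, 72) = 72

72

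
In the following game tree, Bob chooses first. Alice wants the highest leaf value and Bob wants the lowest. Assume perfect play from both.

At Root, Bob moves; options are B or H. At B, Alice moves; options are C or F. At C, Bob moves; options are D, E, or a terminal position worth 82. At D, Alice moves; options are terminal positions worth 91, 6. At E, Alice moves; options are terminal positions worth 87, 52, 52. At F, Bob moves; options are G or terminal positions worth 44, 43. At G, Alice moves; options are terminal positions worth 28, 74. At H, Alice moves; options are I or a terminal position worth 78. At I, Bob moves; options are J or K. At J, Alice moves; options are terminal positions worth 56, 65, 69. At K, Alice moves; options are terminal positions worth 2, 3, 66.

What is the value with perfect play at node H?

78

J: max(56, 65, 69) = 69
K: max(2, 3, 66) = 66
I: min(69, 66) = 66
H: max(66, 78) = 78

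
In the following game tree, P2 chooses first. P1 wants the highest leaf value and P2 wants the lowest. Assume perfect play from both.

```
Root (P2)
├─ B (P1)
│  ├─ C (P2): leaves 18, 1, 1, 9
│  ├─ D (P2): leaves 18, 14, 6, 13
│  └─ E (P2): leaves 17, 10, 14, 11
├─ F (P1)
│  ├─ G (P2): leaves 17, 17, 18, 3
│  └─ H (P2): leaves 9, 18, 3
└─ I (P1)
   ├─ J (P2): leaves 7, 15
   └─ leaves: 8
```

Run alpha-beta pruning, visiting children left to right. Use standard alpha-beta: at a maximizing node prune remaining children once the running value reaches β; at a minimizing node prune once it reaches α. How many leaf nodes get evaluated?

C [α=-∞,β=+∞]: v=1
D [α=1,β=+∞]: v=6
E [α=6,β=+∞]: v=10
B [α=-∞,β=+∞]: v=10
G [α=-∞,β=10]: v=3
H [α=3,β=10]: v=3
F [α=-∞,β=10]: v=3
J [α=-∞,β=3]: v=7
I [α=-∞,β=3]: v=7 after child 1 ≥ β → β-cutoff, skip 1
Root [α=-∞,β=+∞]: v=3
Leaves evaluated: 21 of 22.

21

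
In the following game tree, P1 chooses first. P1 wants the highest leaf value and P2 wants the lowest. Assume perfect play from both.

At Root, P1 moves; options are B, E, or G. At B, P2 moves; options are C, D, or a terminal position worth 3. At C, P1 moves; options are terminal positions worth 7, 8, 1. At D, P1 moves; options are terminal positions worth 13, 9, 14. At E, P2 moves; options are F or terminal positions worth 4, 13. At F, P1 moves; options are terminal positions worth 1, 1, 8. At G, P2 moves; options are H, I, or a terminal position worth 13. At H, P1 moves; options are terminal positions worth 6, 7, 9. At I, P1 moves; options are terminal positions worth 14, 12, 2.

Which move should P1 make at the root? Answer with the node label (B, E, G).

C (P1): max(7, 8, 1) = 8
D (P1): max(13, 9, 14) = 14
B (P2): min(8, 14, 3) = 3
F (P1): max(1, 1, 8) = 8
E (P2): min(8, 4, 13) = 4
H (P1): max(6, 7, 9) = 9
I (P1): max(14, 12, 2) = 14
G (P2): min(9, 14, 13) = 9
Root (P1): max(3, 4, 9) = 9
P1 picks the child with the highest value: G (value 9).

G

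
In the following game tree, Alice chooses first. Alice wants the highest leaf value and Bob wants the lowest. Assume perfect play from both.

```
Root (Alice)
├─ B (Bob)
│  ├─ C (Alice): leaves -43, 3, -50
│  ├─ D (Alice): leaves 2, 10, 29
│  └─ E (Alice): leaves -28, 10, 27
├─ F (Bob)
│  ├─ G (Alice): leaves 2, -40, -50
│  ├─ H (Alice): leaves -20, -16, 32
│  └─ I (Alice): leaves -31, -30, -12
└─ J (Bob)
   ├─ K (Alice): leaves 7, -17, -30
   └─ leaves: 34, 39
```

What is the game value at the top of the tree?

7

C (Alice): max(-43, 3, -50) = 3
D (Alice): max(2, 10, 29) = 29
E (Alice): max(-28, 10, 27) = 27
B (Bob): min(3, 29, 27) = 3
G (Alice): max(2, -40, -50) = 2
H (Alice): max(-20, -16, 32) = 32
I (Alice): max(-31, -30, -12) = -12
F (Bob): min(2, 32, -12) = -12
K (Alice): max(7, -17, -30) = 7
J (Bob): min(7, 34, 39) = 7
Root (Alice): max(3, -12, 7) = 7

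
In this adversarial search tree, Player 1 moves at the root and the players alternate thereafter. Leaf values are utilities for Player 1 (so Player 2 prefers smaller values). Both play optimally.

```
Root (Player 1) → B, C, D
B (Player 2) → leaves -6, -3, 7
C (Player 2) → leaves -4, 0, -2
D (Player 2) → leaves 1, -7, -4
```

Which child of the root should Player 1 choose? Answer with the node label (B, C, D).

C

B (Player 2): min(-6, -3, 7) = -6
C (Player 2): min(-4, 0, -2) = -4
D (Player 2): min(1, -7, -4) = -7
Root (Player 1): max(-6, -4, -7) = -4
Player 1 picks the child with the highest value: C (value -4).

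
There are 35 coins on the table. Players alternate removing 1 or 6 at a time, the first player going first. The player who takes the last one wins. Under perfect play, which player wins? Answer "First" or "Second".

Compute winning (W) and losing (L) positions by backward induction:
i:   0  1  2  3  4  5  6  7  8  9 10 11 12 13 14 15 16 17 18 19 20 21 22 23 24 25 26 27 28 29 30 31 32 33 34 35
     L  W  L  W  L  W  W  L  W  L  W  L  W  W  L  W  L  W  L  W  W  L  W  L  W  L  W  W  L  W  L  W  L  W  W  L
Position 35 is L, so the second player wins.

Second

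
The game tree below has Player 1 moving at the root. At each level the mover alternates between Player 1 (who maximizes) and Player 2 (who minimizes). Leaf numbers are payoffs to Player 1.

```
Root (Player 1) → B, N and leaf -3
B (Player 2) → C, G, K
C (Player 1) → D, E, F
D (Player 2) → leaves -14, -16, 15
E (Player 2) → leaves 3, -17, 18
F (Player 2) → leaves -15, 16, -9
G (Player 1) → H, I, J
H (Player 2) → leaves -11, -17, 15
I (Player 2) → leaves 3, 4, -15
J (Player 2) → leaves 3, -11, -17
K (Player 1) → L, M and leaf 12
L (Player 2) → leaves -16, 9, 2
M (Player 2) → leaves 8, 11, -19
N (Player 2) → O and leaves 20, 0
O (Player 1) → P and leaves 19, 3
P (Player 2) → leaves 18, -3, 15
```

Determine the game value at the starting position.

D (Player 2): min(-14, -16, 15) = -16
E (Player 2): min(3, -17, 18) = -17
F (Player 2): min(-15, 16, -9) = -15
C (Player 1): max(-16, -17, -15) = -15
H (Player 2): min(-11, -17, 15) = -17
I (Player 2): min(3, 4, -15) = -15
J (Player 2): min(3, -11, -17) = -17
G (Player 1): max(-17, -15, -17) = -15
L (Player 2): min(-16, 9, 2) = -16
M (Player 2): min(8, 11, -19) = -19
K (Player 1): max(-16, -19, 12) = 12
B (Player 2): min(-15, -15, 12) = -15
P (Player 2): min(18, -3, 15) = -3
O (Player 1): max(-3, 19, 3) = 19
N (Player 2): min(19, 20, 0) = 0
Root (Player 1): max(-15, 0, -3) = 0

0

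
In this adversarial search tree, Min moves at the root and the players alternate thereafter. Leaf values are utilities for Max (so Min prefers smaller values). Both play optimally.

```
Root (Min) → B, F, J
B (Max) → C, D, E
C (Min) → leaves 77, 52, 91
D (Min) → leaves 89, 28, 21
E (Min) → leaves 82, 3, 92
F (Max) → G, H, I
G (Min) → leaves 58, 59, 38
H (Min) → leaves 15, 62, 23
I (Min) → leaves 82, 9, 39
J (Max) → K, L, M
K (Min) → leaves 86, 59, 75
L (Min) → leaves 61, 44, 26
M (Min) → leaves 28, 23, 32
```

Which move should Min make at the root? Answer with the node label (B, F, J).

C (Min): min(77, 52, 91) = 52
D (Min): min(89, 28, 21) = 21
E (Min): min(82, 3, 92) = 3
B (Max): max(52, 21, 3) = 52
G (Min): min(58, 59, 38) = 38
H (Min): min(15, 62, 23) = 15
I (Min): min(82, 9, 39) = 9
F (Max): max(38, 15, 9) = 38
K (Min): min(86, 59, 75) = 59
L (Min): min(61, 44, 26) = 26
M (Min): min(28, 23, 32) = 23
J (Max): max(59, 26, 23) = 59
Root (Min): min(52, 38, 59) = 38
Min picks the child with the lowest value: F (value 38).

F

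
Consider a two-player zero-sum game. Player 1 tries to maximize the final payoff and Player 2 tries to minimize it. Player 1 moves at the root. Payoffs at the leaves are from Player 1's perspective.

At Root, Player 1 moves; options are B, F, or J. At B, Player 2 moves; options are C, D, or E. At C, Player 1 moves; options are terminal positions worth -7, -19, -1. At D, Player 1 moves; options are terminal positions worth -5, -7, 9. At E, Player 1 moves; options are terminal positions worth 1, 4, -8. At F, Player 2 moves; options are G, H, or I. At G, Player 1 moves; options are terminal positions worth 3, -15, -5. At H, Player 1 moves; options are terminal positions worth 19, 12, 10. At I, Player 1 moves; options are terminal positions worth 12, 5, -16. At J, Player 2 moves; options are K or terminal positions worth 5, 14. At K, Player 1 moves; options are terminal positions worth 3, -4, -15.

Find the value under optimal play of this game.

C (Player 1): max(-7, -19, -1) = -1
D (Player 1): max(-5, -7, 9) = 9
E (Player 1): max(1, 4, -8) = 4
B (Player 2): min(-1, 9, 4) = -1
G (Player 1): max(3, -15, -5) = 3
H (Player 1): max(19, 12, 10) = 19
I (Player 1): max(12, 5, -16) = 12
F (Player 2): min(3, 19, 12) = 3
K (Player 1): max(3, -4, -15) = 3
J (Player 2): min(3, 5, 14) = 3
Root (Player 1): max(-1, 3, 3) = 3

3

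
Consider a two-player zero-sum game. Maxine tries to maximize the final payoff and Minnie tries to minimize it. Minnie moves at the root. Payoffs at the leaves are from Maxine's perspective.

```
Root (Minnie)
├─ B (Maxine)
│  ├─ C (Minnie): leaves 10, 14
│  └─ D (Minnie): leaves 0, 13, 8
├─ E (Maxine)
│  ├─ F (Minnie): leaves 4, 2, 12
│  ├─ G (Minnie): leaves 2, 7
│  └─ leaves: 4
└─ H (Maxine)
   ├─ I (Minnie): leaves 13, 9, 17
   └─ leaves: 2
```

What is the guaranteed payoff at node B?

C: min(10, 14) = 10
D: min(0, 13, 8) = 0
B: max(10, 0) = 10

10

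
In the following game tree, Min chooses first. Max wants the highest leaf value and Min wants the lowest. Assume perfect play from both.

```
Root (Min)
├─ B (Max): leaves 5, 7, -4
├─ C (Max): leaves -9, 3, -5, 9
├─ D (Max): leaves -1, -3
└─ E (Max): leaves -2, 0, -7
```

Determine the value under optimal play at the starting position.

-1

B (Max): max(5, 7, -4) = 7
C (Max): max(-9, 3, -5, 9) = 9
D (Max): max(-1, -3) = -1
E (Max): max(-2, 0, -7) = 0
Root (Min): min(7, 9, -1, 0) = -1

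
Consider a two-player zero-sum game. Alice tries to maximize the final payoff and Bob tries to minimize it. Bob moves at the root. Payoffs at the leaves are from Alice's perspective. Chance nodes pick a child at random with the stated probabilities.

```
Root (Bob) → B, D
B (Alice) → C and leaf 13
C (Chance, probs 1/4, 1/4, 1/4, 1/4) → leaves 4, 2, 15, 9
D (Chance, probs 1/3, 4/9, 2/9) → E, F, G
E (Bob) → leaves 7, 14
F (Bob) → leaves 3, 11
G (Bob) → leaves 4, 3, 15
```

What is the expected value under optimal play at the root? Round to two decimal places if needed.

4.33

C (Chance): 1/4·4 + 1/4·2 + 1/4·15 + 1/4·9 = 7.5
B (Alice): max(7.5, 13) = 13
E (Bob): min(7, 14) = 7
F (Bob): min(3, 11) = 3
G (Bob): min(4, 3, 15) = 3
D (Chance): 1/3·7 + 4/9·3 + 2/9·3 = 4.33
Root (Bob): min(13, 4.33) = 4.33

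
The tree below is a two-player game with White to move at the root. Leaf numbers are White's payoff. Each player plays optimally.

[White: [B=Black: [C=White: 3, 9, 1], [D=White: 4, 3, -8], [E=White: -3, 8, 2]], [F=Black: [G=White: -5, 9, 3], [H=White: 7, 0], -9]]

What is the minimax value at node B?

4

C: max(3, 9, 1) = 9
D: max(4, 3, -8) = 4
E: max(-3, 8, 2) = 8
B: min(9, 4, 8) = 4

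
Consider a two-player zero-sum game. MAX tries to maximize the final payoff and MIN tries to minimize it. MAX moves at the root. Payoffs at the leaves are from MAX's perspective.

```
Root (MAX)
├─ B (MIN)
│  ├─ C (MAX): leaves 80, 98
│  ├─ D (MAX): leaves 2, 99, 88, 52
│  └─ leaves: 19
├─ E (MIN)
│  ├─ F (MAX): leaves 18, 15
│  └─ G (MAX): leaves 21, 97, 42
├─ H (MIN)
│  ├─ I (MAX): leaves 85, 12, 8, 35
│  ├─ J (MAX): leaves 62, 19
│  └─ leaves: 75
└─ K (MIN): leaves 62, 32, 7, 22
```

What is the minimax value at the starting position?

62

C (MAX): max(80, 98) = 98
D (MAX): max(2, 99, 88, 52) = 99
B (MIN): min(98, 99, 19) = 19
F (MAX): max(18, 15) = 18
G (MAX): max(21, 97, 42) = 97
E (MIN): min(18, 97) = 18
I (MAX): max(85, 12, 8, 35) = 85
J (MAX): max(62, 19) = 62
H (MIN): min(85, 62, 75) = 62
K (MIN): min(62, 32, 7, 22) = 7
Root (MAX): max(19, 18, 62, 7) = 62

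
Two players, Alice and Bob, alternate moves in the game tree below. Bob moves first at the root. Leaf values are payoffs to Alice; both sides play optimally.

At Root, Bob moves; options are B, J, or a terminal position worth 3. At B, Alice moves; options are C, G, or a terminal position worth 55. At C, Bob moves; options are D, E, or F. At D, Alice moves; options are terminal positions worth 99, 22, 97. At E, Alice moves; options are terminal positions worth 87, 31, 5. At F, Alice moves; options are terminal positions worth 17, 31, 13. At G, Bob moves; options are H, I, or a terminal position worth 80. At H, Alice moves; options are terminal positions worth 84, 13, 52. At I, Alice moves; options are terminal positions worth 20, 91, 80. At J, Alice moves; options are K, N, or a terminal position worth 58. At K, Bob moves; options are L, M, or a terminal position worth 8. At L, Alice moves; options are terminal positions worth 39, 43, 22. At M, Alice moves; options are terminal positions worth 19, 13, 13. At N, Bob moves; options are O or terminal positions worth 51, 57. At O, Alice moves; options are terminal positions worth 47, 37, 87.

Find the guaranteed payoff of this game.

3

D (Alice): max(99, 22, 97) = 99
E (Alice): max(87, 31, 5) = 87
F (Alice): max(17, 31, 13) = 31
C (Bob): min(99, 87, 31) = 31
H (Alice): max(84, 13, 52) = 84
I (Alice): max(20, 91, 80) = 91
G (Bob): min(84, 91, 80) = 80
B (Alice): max(31, 80, 55) = 80
L (Alice): max(39, 43, 22) = 43
M (Alice): max(19, 13, 13) = 19
K (Bob): min(43, 19, 8) = 8
O (Alice): max(47, 37, 87) = 87
N (Bob): min(87, 51, 57) = 51
J (Alice): max(8, 51, 58) = 58
Root (Bob): min(80, 58, 3) = 3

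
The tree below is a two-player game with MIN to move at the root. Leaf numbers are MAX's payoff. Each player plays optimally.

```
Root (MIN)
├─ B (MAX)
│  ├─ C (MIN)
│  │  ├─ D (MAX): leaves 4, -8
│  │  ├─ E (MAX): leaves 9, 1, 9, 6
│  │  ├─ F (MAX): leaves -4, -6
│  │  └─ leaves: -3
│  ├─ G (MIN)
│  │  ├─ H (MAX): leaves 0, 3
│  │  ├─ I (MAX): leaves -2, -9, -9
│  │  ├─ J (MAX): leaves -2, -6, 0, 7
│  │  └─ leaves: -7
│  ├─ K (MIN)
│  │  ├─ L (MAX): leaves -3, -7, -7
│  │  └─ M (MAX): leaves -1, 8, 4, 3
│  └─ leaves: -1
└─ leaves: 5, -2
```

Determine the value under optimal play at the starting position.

D (MAX): max(4, -8) = 4
E (MAX): max(9, 1, 9, 6) = 9
F (MAX): max(-4, -6) = -4
C (MIN): min(4, 9, -4, -3) = -4
H (MAX): max(0, 3) = 3
I (MAX): max(-2, -9, -9) = -2
J (MAX): max(-2, -6, 0, 7) = 7
G (MIN): min(3, -2, 7, -7) = -7
L (MAX): max(-3, -7, -7) = -3
M (MAX): max(-1, 8, 4, 3) = 8
K (MIN): min(-3, 8) = -3
B (MAX): max(-4, -7, -3, -1) = -1
Root (MIN): min(-1, 5, -2) = -2

-2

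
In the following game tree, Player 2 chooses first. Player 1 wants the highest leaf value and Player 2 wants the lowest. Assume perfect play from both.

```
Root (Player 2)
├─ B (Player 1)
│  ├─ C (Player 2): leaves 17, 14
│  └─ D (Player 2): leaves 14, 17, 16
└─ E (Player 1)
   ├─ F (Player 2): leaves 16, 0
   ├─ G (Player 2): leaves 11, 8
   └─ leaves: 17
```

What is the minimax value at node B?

14

C: min(17, 14) = 14
D: min(14, 17, 16) = 14
B: max(14, 14) = 14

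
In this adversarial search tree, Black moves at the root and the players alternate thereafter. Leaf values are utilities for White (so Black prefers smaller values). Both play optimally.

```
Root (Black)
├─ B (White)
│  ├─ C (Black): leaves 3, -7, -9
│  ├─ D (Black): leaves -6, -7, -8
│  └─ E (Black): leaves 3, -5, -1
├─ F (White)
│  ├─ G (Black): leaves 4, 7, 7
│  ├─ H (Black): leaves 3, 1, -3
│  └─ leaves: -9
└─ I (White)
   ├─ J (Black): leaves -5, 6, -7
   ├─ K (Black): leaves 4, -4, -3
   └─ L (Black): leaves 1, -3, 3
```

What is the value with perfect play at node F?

G: min(4, 7, 7) = 4
H: min(3, 1, -3) = -3
F: max(4, -3, -9) = 4

4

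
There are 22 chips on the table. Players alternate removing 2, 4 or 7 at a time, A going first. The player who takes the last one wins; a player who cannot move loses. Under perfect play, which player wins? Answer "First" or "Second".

First

i:   0  1  2  3  4  5  6  7  8  9 10 11 12 13 14 15 16 17 18 19 20 21 22
     L  L  W  W  W  W  L  W  W  L  W  W  L  W  W  L  W  W  L  W  W  L  W
Position 22 is W, so the first player wins.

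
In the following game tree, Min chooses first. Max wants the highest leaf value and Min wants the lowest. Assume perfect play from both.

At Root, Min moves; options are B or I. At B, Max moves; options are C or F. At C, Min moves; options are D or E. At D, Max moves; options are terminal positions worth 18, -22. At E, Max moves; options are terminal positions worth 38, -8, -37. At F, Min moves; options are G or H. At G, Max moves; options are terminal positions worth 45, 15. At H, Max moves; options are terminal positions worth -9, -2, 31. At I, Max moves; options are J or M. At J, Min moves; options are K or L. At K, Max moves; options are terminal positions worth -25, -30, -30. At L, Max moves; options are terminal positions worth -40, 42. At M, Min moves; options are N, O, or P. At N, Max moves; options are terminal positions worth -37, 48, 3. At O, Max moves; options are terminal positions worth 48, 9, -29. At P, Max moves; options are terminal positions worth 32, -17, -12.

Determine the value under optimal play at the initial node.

31

D (Max): max(18, -22) = 18
E (Max): max(38, -8, -37) = 38
C (Min): min(18, 38) = 18
G (Max): max(45, 15) = 45
H (Max): max(-9, -2, 31) = 31
F (Min): min(45, 31) = 31
B (Max): max(18, 31) = 31
K (Max): max(-25, -30, -30) = -25
L (Max): max(-40, 42) = 42
J (Min): min(-25, 42) = -25
N (Max): max(-37, 48, 3) = 48
O (Max): max(48, 9, -29) = 48
P (Max): max(32, -17, -12) = 32
M (Min): min(48, 48, 32) = 32
I (Max): max(-25, 32) = 32
Root (Min): min(31, 32) = 31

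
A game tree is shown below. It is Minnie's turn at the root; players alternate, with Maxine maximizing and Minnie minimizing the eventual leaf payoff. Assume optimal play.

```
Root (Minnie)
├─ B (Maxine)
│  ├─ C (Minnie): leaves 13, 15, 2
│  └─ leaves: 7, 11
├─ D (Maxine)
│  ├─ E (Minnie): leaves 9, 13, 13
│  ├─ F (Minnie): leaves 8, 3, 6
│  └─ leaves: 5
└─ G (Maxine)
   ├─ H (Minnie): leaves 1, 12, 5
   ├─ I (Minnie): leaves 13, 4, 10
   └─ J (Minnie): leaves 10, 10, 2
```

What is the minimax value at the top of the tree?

4

C (Minnie): min(13, 15, 2) = 2
B (Maxine): max(2, 7, 11) = 11
E (Minnie): min(9, 13, 13) = 9
F (Minnie): min(8, 3, 6) = 3
D (Maxine): max(9, 3, 5) = 9
H (Minnie): min(1, 12, 5) = 1
I (Minnie): min(13, 4, 10) = 4
J (Minnie): min(10, 10, 2) = 2
G (Maxine): max(1, 4, 2) = 4
Root (Minnie): min(11, 9, 4) = 4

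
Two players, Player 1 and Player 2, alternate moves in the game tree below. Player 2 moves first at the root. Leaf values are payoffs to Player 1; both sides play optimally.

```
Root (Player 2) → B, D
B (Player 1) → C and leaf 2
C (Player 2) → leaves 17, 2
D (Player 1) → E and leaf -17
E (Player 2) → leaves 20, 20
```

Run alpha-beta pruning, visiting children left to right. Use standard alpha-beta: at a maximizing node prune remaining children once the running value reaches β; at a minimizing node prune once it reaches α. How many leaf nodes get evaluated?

C [α=-∞,β=+∞]: v=2
B [α=-∞,β=+∞]: v=2
E [α=-∞,β=2]: v=20
D [α=-∞,β=2]: v=20 after child 1 ≥ β → β-cutoff, skip 1
Root [α=-∞,β=+∞]: v=2
Leaves evaluated: 5 of 6.

5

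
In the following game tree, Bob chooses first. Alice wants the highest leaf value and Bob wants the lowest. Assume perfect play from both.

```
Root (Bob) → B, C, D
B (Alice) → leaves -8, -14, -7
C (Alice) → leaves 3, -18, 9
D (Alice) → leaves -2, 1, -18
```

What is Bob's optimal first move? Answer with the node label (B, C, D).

B (Alice): max(-8, -14, -7) = -7
C (Alice): max(3, -18, 9) = 9
D (Alice): max(-2, 1, -18) = 1
Root (Bob): min(-7, 9, 1) = -7
Bob picks the child with the lowest value: B (value -7).

B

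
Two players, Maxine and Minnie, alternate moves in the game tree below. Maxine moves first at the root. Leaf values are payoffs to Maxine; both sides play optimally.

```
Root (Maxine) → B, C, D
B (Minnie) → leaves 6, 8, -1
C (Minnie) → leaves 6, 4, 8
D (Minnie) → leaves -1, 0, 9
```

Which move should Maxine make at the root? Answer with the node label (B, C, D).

C

B (Minnie): min(6, 8, -1) = -1
C (Minnie): min(6, 4, 8) = 4
D (Minnie): min(-1, 0, 9) = -1
Root (Maxine): max(-1, 4, -1) = 4
Maxine picks the child with the highest value: C (value 4).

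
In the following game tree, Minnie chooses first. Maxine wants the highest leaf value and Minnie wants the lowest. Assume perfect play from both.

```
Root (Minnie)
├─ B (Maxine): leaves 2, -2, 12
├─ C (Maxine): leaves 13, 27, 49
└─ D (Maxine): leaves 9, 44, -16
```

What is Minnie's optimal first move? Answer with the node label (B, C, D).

B (Maxine): max(2, -2, 12) = 12
C (Maxine): max(13, 27, 49) = 49
D (Maxine): max(9, 44, -16) = 44
Root (Minnie): min(12, 49, 44) = 12
Minnie picks the child with the lowest value: B (value 12).

B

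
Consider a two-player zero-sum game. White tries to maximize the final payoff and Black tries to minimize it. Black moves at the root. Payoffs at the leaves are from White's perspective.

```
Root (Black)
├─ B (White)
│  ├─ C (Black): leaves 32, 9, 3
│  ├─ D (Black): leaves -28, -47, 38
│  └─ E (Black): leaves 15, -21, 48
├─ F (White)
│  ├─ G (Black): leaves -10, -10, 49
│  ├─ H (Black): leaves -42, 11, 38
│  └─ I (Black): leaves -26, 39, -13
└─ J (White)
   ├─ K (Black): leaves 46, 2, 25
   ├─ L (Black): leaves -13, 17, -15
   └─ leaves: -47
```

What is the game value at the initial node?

C (Black): min(32, 9, 3) = 3
D (Black): min(-28, -47, 38) = -47
E (Black): min(15, -21, 48) = -21
B (White): max(3, -47, -21) = 3
G (Black): min(-10, -10, 49) = -10
H (Black): min(-42, 11, 38) = -42
I (Black): min(-26, 39, -13) = -26
F (White): max(-10, -42, -26) = -10
K (Black): min(46, 2, 25) = 2
L (Black): min(-13, 17, -15) = -15
J (White): max(2, -15, -47) = 2
Root (Black): min(3, -10, 2) = -10

-10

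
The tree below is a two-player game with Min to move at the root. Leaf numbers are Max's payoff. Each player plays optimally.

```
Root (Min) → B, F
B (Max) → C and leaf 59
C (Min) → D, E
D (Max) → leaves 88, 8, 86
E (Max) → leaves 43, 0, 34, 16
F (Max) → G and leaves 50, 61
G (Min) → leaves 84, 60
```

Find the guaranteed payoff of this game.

D (Max): max(88, 8, 86) = 88
E (Max): max(43, 0, 34, 16) = 43
C (Min): min(88, 43) = 43
B (Max): max(43, 59) = 59
G (Min): min(84, 60) = 60
F (Max): max(60, 50, 61) = 61
Root (Min): min(59, 61) = 59

59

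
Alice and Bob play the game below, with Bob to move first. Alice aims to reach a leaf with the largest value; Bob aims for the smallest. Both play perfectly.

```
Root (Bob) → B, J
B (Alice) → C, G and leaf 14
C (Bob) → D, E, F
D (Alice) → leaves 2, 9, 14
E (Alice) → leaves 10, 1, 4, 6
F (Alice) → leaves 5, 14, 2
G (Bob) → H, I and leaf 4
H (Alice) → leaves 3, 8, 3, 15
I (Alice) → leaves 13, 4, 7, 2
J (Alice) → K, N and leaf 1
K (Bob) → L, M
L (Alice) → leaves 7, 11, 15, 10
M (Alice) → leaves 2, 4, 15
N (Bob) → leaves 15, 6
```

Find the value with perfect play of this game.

D (Alice): max(2, 9, 14) = 14
E (Alice): max(10, 1, 4, 6) = 10
F (Alice): max(5, 14, 2) = 14
C (Bob): min(14, 10, 14) = 10
H (Alice): max(3, 8, 3, 15) = 15
I (Alice): max(13, 4, 7, 2) = 13
G (Bob): min(15, 13, 4) = 4
B (Alice): max(10, 4, 14) = 14
L (Alice): max(7, 11, 15, 10) = 15
M (Alice): max(2, 4, 15) = 15
K (Bob): min(15, 15) = 15
N (Bob): min(15, 6) = 6
J (Alice): max(15, 6, 1) = 15
Root (Bob): min(14, 15) = 14

14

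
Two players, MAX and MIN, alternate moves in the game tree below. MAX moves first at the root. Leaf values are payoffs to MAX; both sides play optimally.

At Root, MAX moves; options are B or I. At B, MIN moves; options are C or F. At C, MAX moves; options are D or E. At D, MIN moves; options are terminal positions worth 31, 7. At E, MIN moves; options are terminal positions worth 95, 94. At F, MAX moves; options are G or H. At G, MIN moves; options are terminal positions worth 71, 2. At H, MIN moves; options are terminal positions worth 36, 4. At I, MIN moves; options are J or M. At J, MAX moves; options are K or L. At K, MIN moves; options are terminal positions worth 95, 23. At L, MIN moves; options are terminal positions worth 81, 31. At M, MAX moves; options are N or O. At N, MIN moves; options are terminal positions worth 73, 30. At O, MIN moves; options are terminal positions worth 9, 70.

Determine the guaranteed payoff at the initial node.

30

D (MIN): min(31, 7) = 7
E (MIN): min(95, 94) = 94
C (MAX): max(7, 94) = 94
G (MIN): min(71, 2) = 2
H (MIN): min(36, 4) = 4
F (MAX): max(2, 4) = 4
B (MIN): min(94, 4) = 4
K (MIN): min(95, 23) = 23
L (MIN): min(81, 31) = 31
J (MAX): max(23, 31) = 31
N (MIN): min(73, 30) = 30
O (MIN): min(9, 70) = 9
M (MAX): max(30, 9) = 30
I (MIN): min(31, 30) = 30
Root (MAX): max(4, 30) = 30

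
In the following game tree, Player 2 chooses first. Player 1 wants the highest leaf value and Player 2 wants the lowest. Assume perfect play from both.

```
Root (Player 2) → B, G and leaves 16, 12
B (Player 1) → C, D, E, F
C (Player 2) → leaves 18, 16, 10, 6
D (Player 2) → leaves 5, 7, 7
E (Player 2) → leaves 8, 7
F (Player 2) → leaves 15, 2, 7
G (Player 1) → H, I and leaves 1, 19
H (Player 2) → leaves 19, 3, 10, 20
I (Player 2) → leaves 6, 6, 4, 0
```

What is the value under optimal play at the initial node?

7

C (Player 2): min(18, 16, 10, 6) = 6
D (Player 2): min(5, 7, 7) = 5
E (Player 2): min(8, 7) = 7
F (Player 2): min(15, 2, 7) = 2
B (Player 1): max(6, 5, 7, 2) = 7
H (Player 2): min(19, 3, 10, 20) = 3
I (Player 2): min(6, 6, 4, 0) = 0
G (Player 1): max(3, 0, 1, 19) = 19
Root (Player 2): min(7, 19, 16, 12) = 7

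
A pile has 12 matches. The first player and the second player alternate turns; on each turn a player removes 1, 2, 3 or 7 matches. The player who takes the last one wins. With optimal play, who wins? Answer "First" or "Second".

Mark each pile size as W (mover wins) or L (mover loses):
i:   0  1  2  3  4  5  6  7  8  9 10 11 12
     L  W  W  W  L  W  W  W  L  W  W  W  L
Position 12 is L, so the second player wins.

Second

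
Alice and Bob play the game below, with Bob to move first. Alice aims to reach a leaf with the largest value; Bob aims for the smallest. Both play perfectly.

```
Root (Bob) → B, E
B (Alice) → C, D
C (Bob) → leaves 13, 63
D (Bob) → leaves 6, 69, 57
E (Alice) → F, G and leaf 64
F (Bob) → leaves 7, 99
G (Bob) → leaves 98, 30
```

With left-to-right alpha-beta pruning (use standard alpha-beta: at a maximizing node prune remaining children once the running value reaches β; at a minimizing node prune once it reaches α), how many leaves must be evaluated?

7

C [α=-∞,β=+∞]: v=13
D [α=13,β=+∞]: v=6 after child 1 ≤ α → α-cutoff, skip 2
B [α=-∞,β=+∞]: v=13
F [α=-∞,β=13]: v=7
G [α=7,β=13]: v=30
E [α=-∞,β=13]: v=30 after child 2 ≥ β → β-cutoff, skip 1
Root [α=-∞,β=+∞]: v=13
Leaves evaluated: 7 of 10.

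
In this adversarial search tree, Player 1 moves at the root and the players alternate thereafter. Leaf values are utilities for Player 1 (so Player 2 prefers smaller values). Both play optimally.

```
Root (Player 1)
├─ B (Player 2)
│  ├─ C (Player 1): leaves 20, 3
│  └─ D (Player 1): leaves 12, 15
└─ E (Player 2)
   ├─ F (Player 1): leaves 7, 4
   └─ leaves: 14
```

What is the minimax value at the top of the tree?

C (Player 1): max(20, 3) = 20
D (Player 1): max(12, 15) = 15
B (Player 2): min(20, 15) = 15
F (Player 1): max(7, 4) = 7
E (Player 2): min(7, 14) = 7
Root (Player 1): max(15, 7) = 15

15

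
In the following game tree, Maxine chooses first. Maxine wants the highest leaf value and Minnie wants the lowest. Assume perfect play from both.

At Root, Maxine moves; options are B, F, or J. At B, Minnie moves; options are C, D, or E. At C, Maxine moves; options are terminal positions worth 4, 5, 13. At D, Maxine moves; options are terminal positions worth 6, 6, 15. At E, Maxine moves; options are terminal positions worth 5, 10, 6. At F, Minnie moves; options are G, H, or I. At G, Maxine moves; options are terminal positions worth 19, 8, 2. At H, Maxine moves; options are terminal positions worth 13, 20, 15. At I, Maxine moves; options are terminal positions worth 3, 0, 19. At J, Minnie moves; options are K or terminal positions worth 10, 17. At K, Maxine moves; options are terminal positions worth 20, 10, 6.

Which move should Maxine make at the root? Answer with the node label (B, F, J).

F

C (Maxine): max(4, 5, 13) = 13
D (Maxine): max(6, 6, 15) = 15
E (Maxine): max(5, 10, 6) = 10
B (Minnie): min(13, 15, 10) = 10
G (Maxine): max(19, 8, 2) = 19
H (Maxine): max(13, 20, 15) = 20
I (Maxine): max(3, 0, 19) = 19
F (Minnie): min(19, 20, 19) = 19
K (Maxine): max(20, 10, 6) = 20
J (Minnie): min(20, 10, 17) = 10
Root (Maxine): max(10, 19, 10) = 19
Maxine picks the child with the highest value: F (value 19).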